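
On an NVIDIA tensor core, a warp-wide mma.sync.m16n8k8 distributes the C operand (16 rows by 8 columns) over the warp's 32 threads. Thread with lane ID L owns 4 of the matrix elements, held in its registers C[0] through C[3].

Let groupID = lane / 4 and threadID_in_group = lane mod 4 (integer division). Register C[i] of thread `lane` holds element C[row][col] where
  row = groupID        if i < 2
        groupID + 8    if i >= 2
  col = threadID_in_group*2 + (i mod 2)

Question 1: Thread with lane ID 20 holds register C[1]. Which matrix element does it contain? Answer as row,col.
5,1

lane 20: g=5 (20/4), t=0 (20%4)
i=1: r=5+0=5, c=0*2+1=1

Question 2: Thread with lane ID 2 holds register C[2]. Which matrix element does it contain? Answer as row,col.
8,4

lane 2: g=0 (2/4), t=2 (2%4)
i=2: r=0+8=8, c=2*2+0=4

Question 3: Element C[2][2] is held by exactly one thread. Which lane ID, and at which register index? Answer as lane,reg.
9,0

r=2⇒gr=2,Rb=0  c=2⇒th=1,odd=0
L=2*4+1=9  i=0*2+0=0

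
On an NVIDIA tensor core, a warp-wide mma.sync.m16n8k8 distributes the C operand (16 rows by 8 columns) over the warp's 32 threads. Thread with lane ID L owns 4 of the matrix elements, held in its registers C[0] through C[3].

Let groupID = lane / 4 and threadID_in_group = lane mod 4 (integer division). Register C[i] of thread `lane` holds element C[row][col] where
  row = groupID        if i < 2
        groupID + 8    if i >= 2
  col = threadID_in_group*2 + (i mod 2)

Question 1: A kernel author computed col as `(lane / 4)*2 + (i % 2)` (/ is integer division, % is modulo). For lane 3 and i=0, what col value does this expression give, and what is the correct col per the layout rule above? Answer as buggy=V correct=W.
buggy=0 correct=6

`(lane / 4)*2 + (i % 2)`[3,0]⇒0
lane 3⇒3/4=0, 3 mod 4=3
i=0  r:0+0⇒0  c:2·3+0⇒6
col: 0 vs 6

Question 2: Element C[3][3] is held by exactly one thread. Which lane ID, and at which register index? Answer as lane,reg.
r=3->g=3,rb=0  c=3->t=1,b0=1
L=3*4+1=13  i=0*2+1=1

13,1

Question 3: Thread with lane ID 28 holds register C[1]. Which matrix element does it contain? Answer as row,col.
7,1

28: gr=7,th=0
[1] (7+0,0*2+1) = (7,1)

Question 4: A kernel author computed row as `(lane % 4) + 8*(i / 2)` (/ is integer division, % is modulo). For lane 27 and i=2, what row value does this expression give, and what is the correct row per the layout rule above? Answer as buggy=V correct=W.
buggy=11 correct=14

`(lane % 4) + 8*(i / 2)`[27,2]=>11
lane 27=>27/4=6, 27 mod 4=3
i=2  r:6+8=>14  c:2·3+0=>6
row: 11 vs 14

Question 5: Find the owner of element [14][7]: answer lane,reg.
r:14=>grp=6,rB=1  c:7=>tig=3,lo=1
L=6*4+3=27  i=1*2+1=3

27,3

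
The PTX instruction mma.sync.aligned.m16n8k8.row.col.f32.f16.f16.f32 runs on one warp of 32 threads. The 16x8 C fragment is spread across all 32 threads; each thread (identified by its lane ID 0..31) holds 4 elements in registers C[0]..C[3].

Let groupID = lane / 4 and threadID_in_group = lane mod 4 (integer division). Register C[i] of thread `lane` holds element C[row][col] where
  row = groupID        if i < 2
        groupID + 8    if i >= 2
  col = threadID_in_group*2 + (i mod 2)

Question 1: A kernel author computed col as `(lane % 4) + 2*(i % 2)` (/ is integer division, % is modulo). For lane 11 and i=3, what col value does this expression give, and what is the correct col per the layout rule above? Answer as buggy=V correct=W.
buggy=5 correct=7

`(lane % 4) + 2*(i % 2)`[11,3]->5
L=11->gid=11>>2=2, tid=11&3=3
[3]->row 2+8=10  col 3·2+1=7
col: 5 vs 7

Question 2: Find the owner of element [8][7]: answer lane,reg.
r=8->g=0,rb=1  c=7->t=3,b0=1
L=0*4+3=3  i=1*2+1=3

3,3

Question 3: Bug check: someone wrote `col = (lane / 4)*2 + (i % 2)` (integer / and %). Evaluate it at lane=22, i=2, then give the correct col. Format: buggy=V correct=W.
buggy=10 correct=4

`(lane / 4)*2 + (i % 2)`[22,2]->10
lane 22->22/4=5, 22 mod 4=2
i=2  r:5+8->13  c:2·2+0->4
col: 10 vs 4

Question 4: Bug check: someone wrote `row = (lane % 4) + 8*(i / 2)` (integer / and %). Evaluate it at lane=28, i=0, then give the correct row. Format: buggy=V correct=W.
buggy=0 correct=7

`(lane % 4) + 8*(i / 2)`[28,0]→0
L=28→G=28>>2=7, T=28&3=0
[0]→row 7+0=7  col 0·2+0=0
row: 0 vs 7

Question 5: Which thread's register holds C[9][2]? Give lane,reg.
r=9→G=1,rhi=1  c=2→T=1,p=0
L=1*4+1=5  i=1*2+0=2

5,2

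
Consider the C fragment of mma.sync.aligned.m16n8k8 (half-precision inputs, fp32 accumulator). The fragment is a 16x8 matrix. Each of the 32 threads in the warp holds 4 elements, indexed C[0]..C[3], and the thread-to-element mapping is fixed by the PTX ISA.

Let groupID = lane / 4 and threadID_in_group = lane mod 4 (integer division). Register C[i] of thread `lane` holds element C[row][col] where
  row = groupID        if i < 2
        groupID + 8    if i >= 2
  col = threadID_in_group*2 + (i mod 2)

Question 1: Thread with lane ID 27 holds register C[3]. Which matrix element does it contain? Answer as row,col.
14,7

lane 27: grp=6 (27/4), tig=3 (27%4)
i=3: r=6+8=14, c=3*2+1=7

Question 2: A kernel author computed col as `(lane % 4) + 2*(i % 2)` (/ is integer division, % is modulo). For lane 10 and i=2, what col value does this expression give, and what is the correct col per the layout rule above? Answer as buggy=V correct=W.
buggy=2 correct=4

`(lane % 4) + 2*(i % 2)`[10,2]⇒2
lane 10: gr=2 (10/4), th=2 (10%4)
i=2: r=2+8=10, c=2*2+0=4
col: 2 vs 4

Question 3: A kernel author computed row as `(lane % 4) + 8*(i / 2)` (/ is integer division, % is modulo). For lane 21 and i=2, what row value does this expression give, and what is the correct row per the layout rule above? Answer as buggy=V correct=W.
buggy=9 correct=13

`(lane % 4) + 8*(i / 2)`[21,2]=>9
21: grp=5,tig=1
[2] (5+8,1*2+0) = (13,2)
row: 9 vs 13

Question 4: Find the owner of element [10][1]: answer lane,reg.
r=10→G=2,rhi=1  c=1→T=0,p=1
L=2*4+0=8  i=1*2+1=3

8,3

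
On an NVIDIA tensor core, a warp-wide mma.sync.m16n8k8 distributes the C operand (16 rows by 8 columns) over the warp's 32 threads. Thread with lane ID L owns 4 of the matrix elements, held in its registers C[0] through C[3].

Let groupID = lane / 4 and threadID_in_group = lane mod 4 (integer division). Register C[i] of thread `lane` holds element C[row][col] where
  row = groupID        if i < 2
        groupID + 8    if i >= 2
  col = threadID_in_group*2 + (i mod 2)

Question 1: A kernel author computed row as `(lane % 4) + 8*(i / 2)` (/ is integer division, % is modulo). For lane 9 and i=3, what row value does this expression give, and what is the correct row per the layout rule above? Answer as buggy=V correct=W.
buggy=9 correct=10

`(lane % 4) + 8*(i / 2)`[9,3]->9
9: g=2,t=1
[3] (2+8,1*2+1) = (10,3)
row: 9 vs 10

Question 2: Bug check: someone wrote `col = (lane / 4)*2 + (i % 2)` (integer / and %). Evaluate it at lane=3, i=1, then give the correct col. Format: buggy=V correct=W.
buggy=1 correct=7

`(lane / 4)*2 + (i % 2)`[3,1]=>1
3: grp=0,tig=3
[1] (0+0,3*2+1) = (0,7)
col: 1 vs 7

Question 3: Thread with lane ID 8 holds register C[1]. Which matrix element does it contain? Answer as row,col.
lane 8=>8/4=2, 8 mod 4=0
i=1  r:2+0=>2  c:2·0+1=>1

2,1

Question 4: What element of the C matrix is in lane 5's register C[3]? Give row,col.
lane 5=>5/4=1, 5 mod 4=1
i=3  r:1+8=>9  c:2·1+1=>3

9,3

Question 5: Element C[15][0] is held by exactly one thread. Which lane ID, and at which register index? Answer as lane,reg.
r=15->g=7,rb=1  c=0->t=0,b0=0
L=7*4+0=28  i=1*2+0=2

28,2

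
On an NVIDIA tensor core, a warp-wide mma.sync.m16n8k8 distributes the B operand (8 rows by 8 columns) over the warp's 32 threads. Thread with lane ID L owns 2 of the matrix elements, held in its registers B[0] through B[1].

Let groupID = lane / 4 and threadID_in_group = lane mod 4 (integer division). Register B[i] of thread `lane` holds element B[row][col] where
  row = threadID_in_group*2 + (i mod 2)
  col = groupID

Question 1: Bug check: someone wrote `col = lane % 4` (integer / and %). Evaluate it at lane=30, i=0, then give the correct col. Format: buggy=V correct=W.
buggy=2 correct=7

`lane % 4`[30,0]=>2
lane 30: grp=7 (30/4), tig=2 (30%4)
i=0: r=2*2+0=4, c=grp=7
col: 2 vs 7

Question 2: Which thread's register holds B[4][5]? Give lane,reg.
c: 5->gid=5  r: 4->tid=2,i&1=0
L=5*4+2=22  i=0=0

22,0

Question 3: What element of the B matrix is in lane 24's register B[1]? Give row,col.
1,6

lane 24: gid=6 (24/4), tid=0 (24%4)
i=1: r=0*2+1=1, c=gid=6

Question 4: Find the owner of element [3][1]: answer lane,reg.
c: 1->gid=1  r: 3->tid=1,i&1=1
L=1*4+1=5  i=1=1

5,1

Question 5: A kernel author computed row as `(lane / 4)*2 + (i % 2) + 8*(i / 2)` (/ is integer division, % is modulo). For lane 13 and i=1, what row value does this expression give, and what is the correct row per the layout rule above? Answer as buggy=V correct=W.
buggy=7 correct=3

`(lane / 4)*2 + (i % 2) + 8*(i / 2)`[13,1]->7
lane 13->13/4=3, 13 mod 4=1
i=1  r:2·1+1->3  c:3
row: 7 vs 3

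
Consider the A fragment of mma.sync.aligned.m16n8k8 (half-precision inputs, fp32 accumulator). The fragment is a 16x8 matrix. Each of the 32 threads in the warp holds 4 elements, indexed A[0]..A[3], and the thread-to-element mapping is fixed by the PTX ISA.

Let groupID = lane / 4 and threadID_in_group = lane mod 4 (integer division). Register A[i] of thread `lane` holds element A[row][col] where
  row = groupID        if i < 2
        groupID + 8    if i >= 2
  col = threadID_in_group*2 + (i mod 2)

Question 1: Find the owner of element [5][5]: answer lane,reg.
22,1

r=5->g=5,rb=0  c=5->t=2,b0=1
L=5*4+2=22  i=0*2+1=1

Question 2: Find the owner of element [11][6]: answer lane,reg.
r:11=>grp=3,rB=1  c:6=>tig=3,lo=0
L=3*4+3=15  i=1*2+0=2

15,2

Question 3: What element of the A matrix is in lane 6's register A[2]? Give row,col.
9,4

lane 6=>6/4=1, 6 mod 4=2
i=2  r:1+8=>9  c:2·2+0=>4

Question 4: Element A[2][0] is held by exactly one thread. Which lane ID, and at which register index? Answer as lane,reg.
r=2->g=2,rb=0  c=0->t=0,b0=0
L=2*4+0=8  i=0*2+0=0

8,0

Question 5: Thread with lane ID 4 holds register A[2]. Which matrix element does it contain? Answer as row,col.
L=4→G=4>>2=1, T=4&3=0
[2]→row 1+8=9  col 0·2+0=0

9,0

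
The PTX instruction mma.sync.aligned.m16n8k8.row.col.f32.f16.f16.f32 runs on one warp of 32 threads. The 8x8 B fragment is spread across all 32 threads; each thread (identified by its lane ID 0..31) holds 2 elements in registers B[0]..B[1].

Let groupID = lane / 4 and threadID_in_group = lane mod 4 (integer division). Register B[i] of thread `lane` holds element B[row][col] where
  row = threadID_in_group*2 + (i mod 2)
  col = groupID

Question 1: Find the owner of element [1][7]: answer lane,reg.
c=7->g=7  r=1->t=0,b0=1
L=7*4+0=28  i=1=1

28,1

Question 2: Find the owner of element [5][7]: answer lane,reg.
c:7=>grp=7  r:5=>tig=2,lo=1
L=7*4+2=30  i=1=1

30,1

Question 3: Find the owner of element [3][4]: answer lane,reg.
17,1

c: 4->gid=4  r: 3->tid=1,i&1=1
L=4*4+1=17  i=1=1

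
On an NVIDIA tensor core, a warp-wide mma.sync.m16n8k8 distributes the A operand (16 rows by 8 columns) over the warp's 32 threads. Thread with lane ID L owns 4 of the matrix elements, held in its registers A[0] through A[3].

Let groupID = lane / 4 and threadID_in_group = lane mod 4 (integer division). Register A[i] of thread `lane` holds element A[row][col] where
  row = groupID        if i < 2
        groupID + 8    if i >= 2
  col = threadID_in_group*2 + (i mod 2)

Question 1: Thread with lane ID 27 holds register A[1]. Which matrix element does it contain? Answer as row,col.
6,7

27: g=6,t=3
[1] (6+0,3*2+1) = (6,7)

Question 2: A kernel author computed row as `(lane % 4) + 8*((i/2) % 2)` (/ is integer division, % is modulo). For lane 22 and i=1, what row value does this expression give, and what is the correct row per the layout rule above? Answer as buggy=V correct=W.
buggy=2 correct=5

`(lane % 4) + 8*((i/2) % 2)`[22,1]->2
22: g=5,t=2
[1] (5+0,2*2+1) = (5,5)
row: 2 vs 5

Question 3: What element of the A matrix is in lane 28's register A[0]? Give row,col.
7,0

lane 28: grp=7 (28/4), tig=0 (28%4)
i=0: r=7+0=7, c=0*2+0=0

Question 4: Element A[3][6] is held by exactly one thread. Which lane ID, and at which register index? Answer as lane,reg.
r:3=>grp=3,rB=0  c:6=>tig=3,lo=0
L=3*4+3=15  i=0*2+0=0

15,0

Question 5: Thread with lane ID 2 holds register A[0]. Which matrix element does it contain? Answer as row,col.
0,4

L=2=>grp=2>>2=0, tig=2&3=2
[0]=>row 0+0=0  col 2·2+0=4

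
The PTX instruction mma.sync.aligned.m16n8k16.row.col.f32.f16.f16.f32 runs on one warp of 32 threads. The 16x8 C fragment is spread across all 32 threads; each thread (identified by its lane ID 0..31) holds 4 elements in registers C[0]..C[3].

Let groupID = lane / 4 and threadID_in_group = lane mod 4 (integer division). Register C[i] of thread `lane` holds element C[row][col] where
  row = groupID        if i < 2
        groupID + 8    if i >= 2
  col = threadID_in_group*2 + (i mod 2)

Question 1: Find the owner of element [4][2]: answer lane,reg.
17,0

r=4->g=4,rb=0  c=2->t=1,b0=0
L=4*4+1=17  i=0*2+0=0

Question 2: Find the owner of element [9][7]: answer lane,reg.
r=9->g=1,rb=1  c=7->t=3,b0=1
L=1*4+3=7  i=1*2+1=3

7,3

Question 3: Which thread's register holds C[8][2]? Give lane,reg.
1,2

r=8⇒gr=0,Rb=1  c=2⇒th=1,odd=0
L=0*4+1=1  i=1*2+0=2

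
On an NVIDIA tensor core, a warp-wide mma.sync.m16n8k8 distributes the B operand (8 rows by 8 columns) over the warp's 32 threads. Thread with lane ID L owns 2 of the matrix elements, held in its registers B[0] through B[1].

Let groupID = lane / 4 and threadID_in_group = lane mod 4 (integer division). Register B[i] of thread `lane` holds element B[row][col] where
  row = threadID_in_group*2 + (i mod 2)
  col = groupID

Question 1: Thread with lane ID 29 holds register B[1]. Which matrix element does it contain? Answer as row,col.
lane 29: grp=7 (29/4), tig=1 (29%4)
i=1: r=1*2+1=3, c=grp=7

3,7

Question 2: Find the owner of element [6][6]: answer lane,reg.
c=6->g=6  r=6->t=3,b0=0
L=6*4+3=27  i=0=0

27,0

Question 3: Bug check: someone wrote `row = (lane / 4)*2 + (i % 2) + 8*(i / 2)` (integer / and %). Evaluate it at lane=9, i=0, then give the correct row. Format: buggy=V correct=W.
buggy=4 correct=2

`(lane / 4)*2 + (i % 2) + 8*(i / 2)`[9,0]⇒4
lane 9: gr=2 (9/4), th=1 (9%4)
i=0: r=1*2+0=2, c=gr=2
row: 4 vs 2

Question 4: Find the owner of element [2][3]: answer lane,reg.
c:3=>grp=3  r:2=>tig=1,lo=0
L=3*4+1=13  i=0=0

13,0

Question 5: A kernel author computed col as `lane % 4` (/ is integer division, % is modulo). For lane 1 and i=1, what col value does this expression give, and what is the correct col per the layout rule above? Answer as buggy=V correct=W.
buggy=1 correct=0

`lane % 4`[1,1]→1
1: G=0,T=1
[1] (1*2+1,0) = (3,0)
col: 1 vs 0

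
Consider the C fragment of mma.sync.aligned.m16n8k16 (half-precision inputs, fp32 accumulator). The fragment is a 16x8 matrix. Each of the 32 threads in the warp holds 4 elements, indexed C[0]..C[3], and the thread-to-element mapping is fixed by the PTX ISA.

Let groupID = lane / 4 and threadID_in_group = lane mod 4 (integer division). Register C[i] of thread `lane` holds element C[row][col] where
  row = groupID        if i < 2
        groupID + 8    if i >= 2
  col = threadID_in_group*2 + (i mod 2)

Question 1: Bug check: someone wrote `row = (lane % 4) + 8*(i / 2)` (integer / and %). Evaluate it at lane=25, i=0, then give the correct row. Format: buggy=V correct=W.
buggy=1 correct=6

`(lane % 4) + 8*(i / 2)`[25,0]⇒1
25: gr=6,th=1
[0] (6+0,1*2+0) = (6,2)
row: 1 vs 6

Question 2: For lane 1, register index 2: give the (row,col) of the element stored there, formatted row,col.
8,2

1: g=0,t=1
[2] (0+8,1*2+0) = (8,2)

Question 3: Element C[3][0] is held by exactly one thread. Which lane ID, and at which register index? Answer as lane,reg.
r:3=>grp=3,rB=0  c:0=>tig=0,lo=0
L=3*4+0=12  i=0*2+0=0

12,0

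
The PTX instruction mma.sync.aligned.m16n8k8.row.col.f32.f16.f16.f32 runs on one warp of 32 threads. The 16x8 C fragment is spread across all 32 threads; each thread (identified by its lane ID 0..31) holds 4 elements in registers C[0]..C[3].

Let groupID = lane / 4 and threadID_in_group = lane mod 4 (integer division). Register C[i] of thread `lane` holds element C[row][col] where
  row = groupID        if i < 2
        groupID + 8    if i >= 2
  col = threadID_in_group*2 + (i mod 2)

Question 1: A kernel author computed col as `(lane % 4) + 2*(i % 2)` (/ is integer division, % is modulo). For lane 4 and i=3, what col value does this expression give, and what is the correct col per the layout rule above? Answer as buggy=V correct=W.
`(lane % 4) + 2*(i % 2)`[4,3]->2
lane 4: g=1 (4/4), t=0 (4%4)
i=3: r=1+8=9, c=0*2+1=1
col: 2 vs 1

buggy=2 correct=1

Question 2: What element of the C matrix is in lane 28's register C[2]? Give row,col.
15,0

lane 28⇒28/4=7, 28 mod 4=0
i=2  r:7+8⇒15  c:2·0+0⇒0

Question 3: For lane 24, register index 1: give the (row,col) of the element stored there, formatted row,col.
24: gid=6,tid=0
[1] (6+0,0*2+1) = (6,1)

6,1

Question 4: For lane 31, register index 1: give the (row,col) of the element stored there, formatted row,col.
7,7

lane 31->31/4=7, 31 mod 4=3
i=1  r:7+0->7  c:2·3+1->7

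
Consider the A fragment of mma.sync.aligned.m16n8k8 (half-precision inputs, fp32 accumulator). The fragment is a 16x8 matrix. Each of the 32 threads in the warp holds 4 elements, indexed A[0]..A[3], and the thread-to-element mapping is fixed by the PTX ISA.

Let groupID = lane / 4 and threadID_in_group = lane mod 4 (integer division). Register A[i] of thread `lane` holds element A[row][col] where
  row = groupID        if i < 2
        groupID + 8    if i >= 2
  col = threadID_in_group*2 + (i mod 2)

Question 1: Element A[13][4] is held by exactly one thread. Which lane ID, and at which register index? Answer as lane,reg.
r=13->g=5,rb=1  c=4->t=2,b0=0
L=5*4+2=22  i=1*2+0=2

22,2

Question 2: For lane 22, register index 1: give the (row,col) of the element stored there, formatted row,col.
5,5

22: gr=5,th=2
[1] (5+0,2*2+1) = (5,5)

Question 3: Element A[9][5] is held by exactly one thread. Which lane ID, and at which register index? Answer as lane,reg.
6,3

r=9⇒gr=1,Rb=1  c=5⇒th=2,odd=1
L=1*4+2=6  i=1*2+1=3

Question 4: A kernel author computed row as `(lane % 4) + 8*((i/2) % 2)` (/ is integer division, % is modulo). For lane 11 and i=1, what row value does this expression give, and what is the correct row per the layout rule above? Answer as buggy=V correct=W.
buggy=3 correct=2

`(lane % 4) + 8*((i/2) % 2)`[11,1]->3
lane 11->11/4=2, 11 mod 4=3
i=1  r:2+0->2  c:2·3+1->7
row: 3 vs 2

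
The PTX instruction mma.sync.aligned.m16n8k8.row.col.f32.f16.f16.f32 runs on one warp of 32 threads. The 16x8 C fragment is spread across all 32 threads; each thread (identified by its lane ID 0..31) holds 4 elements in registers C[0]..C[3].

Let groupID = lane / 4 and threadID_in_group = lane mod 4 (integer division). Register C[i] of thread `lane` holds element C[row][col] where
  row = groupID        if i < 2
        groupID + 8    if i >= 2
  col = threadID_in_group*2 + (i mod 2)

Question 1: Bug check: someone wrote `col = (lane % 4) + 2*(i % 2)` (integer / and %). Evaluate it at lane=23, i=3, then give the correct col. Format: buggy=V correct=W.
`(lane % 4) + 2*(i % 2)`[23,3]⇒5
L=23⇒gr=23>>2=5, th=23&3=3
[3]⇒row 5+8=13  col 3·2+1=7
col: 5 vs 7

buggy=5 correct=7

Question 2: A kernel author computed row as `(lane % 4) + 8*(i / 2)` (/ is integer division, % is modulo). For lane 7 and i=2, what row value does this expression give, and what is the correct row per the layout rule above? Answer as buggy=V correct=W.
`(lane % 4) + 8*(i / 2)`[7,2]→11
7: G=1,T=3
[2] (1+8,3*2+0) = (9,6)
row: 11 vs 9

buggy=11 correct=9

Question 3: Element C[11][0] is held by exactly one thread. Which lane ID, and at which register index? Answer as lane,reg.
r:11=>grp=3,rB=1  c:0=>tig=0,lo=0
L=3*4+0=12  i=1*2+0=2

12,2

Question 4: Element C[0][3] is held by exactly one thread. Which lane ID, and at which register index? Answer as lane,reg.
r=0->g=0,rb=0  c=3->t=1,b0=1
L=0*4+1=1  i=0*2+1=1

1,1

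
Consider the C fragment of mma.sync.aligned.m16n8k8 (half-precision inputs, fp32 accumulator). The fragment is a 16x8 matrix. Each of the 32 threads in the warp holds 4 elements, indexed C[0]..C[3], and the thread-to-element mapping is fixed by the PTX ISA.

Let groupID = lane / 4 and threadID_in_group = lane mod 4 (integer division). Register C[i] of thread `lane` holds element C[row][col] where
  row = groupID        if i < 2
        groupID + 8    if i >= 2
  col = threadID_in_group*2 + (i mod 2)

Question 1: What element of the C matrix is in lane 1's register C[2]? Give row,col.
L=1->g=1>>2=0, t=1&3=1
[2]->row 0+8=8  col 1·2+0=2

8,2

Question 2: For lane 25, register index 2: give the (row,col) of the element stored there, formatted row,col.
14,2

25: g=6,t=1
[2] (6+8,1*2+0) = (14,2)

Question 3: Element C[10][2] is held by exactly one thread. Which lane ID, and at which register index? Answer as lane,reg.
r=10⇒gr=2,Rb=1  c=2⇒th=1,odd=0
L=2*4+1=9  i=1*2+0=2

9,2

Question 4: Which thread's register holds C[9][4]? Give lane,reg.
6,2

r=9->g=1,rb=1  c=4->t=2,b0=0
L=1*4+2=6  i=1*2+0=2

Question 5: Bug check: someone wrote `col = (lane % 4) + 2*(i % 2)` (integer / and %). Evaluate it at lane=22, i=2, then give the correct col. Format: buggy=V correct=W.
`(lane % 4) + 2*(i % 2)`[22,2]→2
lane 22: G=5 (22/4), T=2 (22%4)
i=2: r=5+8=13, c=2*2+0=4
col: 2 vs 4

buggy=2 correct=4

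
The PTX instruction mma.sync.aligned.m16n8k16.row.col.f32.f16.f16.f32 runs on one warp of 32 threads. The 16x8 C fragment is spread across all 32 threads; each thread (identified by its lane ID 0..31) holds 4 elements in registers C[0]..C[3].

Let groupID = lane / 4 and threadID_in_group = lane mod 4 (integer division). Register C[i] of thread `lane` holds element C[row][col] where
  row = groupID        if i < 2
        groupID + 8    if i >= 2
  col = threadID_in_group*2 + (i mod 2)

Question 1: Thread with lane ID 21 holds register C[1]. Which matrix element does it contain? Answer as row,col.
5,3

L=21->gid=21>>2=5, tid=21&3=1
[1]->row 5+0=5  col 1·2+1=3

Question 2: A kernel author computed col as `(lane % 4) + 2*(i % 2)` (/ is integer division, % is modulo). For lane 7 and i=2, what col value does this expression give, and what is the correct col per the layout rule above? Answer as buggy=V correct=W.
buggy=3 correct=6

`(lane % 4) + 2*(i % 2)`[7,2]->3
lane 7: gid=1 (7/4), tid=3 (7%4)
i=2: r=1+8=9, c=3*2+0=6
col: 3 vs 6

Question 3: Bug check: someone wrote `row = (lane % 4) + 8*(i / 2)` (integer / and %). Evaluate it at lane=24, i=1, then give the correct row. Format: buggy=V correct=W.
`(lane % 4) + 8*(i / 2)`[24,1]→0
lane 24: G=6 (24/4), T=0 (24%4)
i=1: r=6+0=6, c=0*2+1=1
row: 0 vs 6

buggy=0 correct=6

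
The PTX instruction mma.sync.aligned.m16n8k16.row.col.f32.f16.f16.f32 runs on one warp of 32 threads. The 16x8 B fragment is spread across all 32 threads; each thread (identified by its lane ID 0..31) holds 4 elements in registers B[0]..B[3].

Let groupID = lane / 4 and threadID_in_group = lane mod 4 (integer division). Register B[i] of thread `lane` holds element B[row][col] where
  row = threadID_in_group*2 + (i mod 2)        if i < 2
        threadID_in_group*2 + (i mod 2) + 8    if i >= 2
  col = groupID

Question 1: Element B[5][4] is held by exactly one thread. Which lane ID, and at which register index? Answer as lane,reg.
c=4→G=4  r=5→rhi=0,T=2,p=1
L=4*4+2=18  i=0*2+1=1

18,1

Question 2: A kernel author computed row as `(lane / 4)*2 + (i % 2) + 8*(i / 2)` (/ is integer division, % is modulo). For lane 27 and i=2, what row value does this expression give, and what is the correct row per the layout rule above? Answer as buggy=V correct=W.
buggy=20 correct=14

`(lane / 4)*2 + (i % 2) + 8*(i / 2)`[27,2]->20
lane 27->27/4=6, 27 mod 4=3
i=2  r:2·3+0+8->14  c:6
row: 20 vs 14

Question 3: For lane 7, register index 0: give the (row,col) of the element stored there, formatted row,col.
lane 7→7/4=1, 7 mod 4=3
i=0  r:2·3+0+0→6  c:1

6,1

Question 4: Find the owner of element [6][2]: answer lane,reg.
11,0

c=2⇒gr=2  r=6⇒Rb=0,th=3,odd=0
L=2*4+3=11  i=0*2+0=0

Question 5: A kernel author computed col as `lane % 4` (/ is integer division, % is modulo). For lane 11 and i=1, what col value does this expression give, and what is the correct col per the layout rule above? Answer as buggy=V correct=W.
`lane % 4`[11,1]⇒3
11: gr=2,th=3
[1] (3*2+1+0,2) = (7,2)
col: 3 vs 2

buggy=3 correct=2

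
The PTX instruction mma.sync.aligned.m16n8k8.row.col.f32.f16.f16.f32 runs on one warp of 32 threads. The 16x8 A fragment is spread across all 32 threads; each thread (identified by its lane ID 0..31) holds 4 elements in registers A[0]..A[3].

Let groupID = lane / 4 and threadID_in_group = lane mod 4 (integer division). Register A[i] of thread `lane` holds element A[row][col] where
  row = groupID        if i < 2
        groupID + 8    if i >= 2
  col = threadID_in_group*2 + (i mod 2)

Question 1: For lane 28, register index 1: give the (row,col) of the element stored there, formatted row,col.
7,1

lane 28: gid=7 (28/4), tid=0 (28%4)
i=1: r=7+0=7, c=0*2+1=1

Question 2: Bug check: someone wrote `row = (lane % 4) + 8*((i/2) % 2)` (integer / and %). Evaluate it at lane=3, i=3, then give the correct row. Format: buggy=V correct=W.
`(lane % 4) + 8*((i/2) % 2)`[3,3]⇒11
lane 3⇒3/4=0, 3 mod 4=3
i=3  r:0+8⇒8  c:2·3+1⇒7
row: 11 vs 8

buggy=11 correct=8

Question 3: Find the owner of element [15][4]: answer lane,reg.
30,2

r=15->g=7,rb=1  c=4->t=2,b0=0
L=7*4+2=30  i=1*2+0=2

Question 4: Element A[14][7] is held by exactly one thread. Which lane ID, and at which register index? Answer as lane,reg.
27,3

r: 14->gid=6,r8=1  c: 7->tid=3,i&1=1
L=6*4+3=27  i=1*2+1=3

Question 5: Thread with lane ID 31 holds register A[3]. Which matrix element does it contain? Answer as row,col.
15,7

L=31=>grp=31>>2=7, tig=31&3=3
[3]=>row 7+8=15  col 3·2+1=7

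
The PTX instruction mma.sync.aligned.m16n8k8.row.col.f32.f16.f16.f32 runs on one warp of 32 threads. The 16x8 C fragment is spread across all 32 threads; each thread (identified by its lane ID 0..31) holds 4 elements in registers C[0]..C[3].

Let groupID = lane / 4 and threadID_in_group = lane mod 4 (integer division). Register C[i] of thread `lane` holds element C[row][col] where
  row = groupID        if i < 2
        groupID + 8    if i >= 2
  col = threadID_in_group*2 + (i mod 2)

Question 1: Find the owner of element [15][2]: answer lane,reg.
29,2

r=15->g=7,rb=1  c=2->t=1,b0=0
L=7*4+1=29  i=1*2+0=2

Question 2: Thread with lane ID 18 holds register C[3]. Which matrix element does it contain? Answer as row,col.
lane 18: g=4 (18/4), t=2 (18%4)
i=3: r=4+8=12, c=2*2+1=5

12,5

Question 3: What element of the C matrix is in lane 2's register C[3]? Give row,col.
8,5

lane 2: gid=0 (2/4), tid=2 (2%4)
i=3: r=0+8=8, c=2*2+1=5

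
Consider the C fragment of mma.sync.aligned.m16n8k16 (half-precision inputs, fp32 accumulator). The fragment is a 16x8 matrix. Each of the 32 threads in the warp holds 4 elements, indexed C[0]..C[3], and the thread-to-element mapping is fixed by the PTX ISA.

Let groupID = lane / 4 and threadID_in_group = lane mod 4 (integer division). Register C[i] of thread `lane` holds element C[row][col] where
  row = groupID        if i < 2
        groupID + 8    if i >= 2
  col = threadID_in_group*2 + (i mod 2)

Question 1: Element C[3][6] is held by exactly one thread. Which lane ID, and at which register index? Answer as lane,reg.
r=3->g=3,rb=0  c=6->t=3,b0=0
L=3*4+3=15  i=0*2+0=0

15,0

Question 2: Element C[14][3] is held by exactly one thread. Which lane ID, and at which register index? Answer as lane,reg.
r:14=>grp=6,rB=1  c:3=>tig=1,lo=1
L=6*4+1=25  i=1*2+1=3

25,3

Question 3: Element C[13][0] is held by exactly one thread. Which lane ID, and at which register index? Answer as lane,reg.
r=13→G=5,rhi=1  c=0→T=0,p=0
L=5*4+0=20  i=1*2+0=2

20,2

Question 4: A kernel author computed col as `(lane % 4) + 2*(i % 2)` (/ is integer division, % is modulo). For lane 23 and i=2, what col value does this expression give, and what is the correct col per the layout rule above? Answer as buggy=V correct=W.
buggy=3 correct=6

`(lane % 4) + 2*(i % 2)`[23,2]->3
L=23->gid=23>>2=5, tid=23&3=3
[2]->row 5+8=13  col 3·2+0=6
col: 3 vs 6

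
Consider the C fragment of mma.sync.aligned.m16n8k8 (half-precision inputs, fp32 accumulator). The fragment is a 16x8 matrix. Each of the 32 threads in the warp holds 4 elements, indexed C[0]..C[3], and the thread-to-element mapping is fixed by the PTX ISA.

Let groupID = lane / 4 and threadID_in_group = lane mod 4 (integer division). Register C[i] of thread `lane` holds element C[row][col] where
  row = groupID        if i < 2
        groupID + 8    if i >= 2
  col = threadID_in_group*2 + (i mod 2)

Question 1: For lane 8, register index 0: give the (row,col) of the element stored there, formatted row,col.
lane 8: gid=2 (8/4), tid=0 (8%4)
i=0: r=2+0=2, c=0*2+0=0

2,0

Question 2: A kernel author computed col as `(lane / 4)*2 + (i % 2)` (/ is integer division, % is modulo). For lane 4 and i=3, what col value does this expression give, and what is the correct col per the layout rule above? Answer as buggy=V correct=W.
`(lane / 4)*2 + (i % 2)`[4,3]=>3
lane 4: grp=1 (4/4), tig=0 (4%4)
i=3: r=1+8=9, c=0*2+1=1
col: 3 vs 1

buggy=3 correct=1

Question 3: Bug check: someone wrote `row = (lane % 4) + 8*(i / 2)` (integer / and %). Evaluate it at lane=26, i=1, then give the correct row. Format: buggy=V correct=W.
buggy=2 correct=6

`(lane % 4) + 8*(i / 2)`[26,1]⇒2
26: gr=6,th=2
[1] (6+0,2*2+1) = (6,5)
row: 2 vs 6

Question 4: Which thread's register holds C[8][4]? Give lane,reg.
2,2

r=8⇒gr=0,Rb=1  c=4⇒th=2,odd=0
L=0*4+2=2  i=1*2+0=2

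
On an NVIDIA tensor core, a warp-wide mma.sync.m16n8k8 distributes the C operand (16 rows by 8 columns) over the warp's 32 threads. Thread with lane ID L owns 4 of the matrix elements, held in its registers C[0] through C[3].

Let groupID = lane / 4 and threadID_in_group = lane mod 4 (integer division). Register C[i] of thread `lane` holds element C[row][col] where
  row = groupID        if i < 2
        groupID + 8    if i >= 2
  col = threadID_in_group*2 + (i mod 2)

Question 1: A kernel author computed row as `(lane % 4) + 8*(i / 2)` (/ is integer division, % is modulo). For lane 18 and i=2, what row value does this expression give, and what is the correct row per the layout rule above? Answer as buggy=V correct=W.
buggy=10 correct=12

`(lane % 4) + 8*(i / 2)`[18,2]=>10
lane 18: grp=4 (18/4), tig=2 (18%4)
i=2: r=4+8=12, c=2*2+0=4
row: 10 vs 12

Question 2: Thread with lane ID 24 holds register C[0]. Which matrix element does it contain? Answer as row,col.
lane 24→24/4=6, 24 mod 4=0
i=0  r:6+0→6  c:2·0+0→0

6,0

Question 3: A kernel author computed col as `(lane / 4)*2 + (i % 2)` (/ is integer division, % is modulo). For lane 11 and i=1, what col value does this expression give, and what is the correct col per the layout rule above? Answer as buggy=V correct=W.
`(lane / 4)*2 + (i % 2)`[11,1]→5
L=11→G=11>>2=2, T=11&3=3
[1]→row 2+0=2  col 3·2+1=7
col: 5 vs 7

buggy=5 correct=7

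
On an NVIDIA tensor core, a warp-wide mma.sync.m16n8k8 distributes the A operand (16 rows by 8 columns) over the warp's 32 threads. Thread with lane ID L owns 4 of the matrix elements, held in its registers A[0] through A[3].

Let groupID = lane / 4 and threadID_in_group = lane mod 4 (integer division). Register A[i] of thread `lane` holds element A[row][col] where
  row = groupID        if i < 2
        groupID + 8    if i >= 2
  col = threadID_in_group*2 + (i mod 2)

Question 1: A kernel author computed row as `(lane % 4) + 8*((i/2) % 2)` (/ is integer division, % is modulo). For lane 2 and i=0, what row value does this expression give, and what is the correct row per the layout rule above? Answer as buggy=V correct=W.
`(lane % 4) + 8*((i/2) % 2)`[2,0]->2
L=2->g=2>>2=0, t=2&3=2
[0]->row 0+0=0  col 2·2+0=4
row: 2 vs 0

buggy=2 correct=0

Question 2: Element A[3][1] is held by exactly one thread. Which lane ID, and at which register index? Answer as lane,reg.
r=3⇒gr=3,Rb=0  c=1⇒th=0,odd=1
L=3*4+0=12  i=0*2+1=1

12,1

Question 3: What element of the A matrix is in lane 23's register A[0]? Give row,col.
5,6

L=23->g=23>>2=5, t=23&3=3
[0]->row 5+0=5  col 3·2+0=6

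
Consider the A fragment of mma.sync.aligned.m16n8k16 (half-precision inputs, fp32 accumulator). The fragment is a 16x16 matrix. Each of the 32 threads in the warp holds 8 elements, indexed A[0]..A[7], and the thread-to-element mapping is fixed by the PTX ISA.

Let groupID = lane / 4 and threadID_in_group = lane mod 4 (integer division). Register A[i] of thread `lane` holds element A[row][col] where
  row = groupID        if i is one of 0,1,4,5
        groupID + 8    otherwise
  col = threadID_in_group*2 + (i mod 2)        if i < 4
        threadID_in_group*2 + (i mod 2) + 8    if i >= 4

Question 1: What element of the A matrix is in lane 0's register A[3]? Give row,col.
lane 0: gid=0 (0/4), tid=0 (0%4)
i=3: r=0+8=8, c=0*2+1+0=1

8,1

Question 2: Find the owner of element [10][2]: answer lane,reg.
9,2

r:10=>grp=2,rB=1  c:2=>cB=0,tig=1,lo=0
L=2*4+1=9  i=0*4+1*2+0=2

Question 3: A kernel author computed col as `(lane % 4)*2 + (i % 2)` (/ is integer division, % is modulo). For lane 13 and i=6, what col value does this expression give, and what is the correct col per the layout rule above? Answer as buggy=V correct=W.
`(lane % 4)*2 + (i % 2)`[13,6]=>2
13: grp=3,tig=1
[6] (3+8,1*2+0+8) = (11,10)
col: 2 vs 10

buggy=2 correct=10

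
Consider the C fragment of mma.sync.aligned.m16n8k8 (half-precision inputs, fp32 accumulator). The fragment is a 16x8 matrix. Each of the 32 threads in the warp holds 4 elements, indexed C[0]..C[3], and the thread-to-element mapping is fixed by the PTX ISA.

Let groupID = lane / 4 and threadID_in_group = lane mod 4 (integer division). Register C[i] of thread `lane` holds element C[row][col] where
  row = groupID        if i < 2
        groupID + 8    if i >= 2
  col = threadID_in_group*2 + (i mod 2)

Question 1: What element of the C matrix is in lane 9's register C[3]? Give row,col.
10,3

lane 9: G=2 (9/4), T=1 (9%4)
i=3: r=2+8=10, c=1*2+1=3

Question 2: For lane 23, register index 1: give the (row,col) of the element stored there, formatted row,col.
23: gid=5,tid=3
[1] (5+0,3*2+1) = (5,7)

5,7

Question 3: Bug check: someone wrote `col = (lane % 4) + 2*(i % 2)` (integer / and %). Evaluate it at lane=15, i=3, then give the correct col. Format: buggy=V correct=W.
`(lane % 4) + 2*(i % 2)`[15,3]=>5
L=15=>grp=15>>2=3, tig=15&3=3
[3]=>row 3+8=11  col 3·2+1=7
col: 5 vs 7

buggy=5 correct=7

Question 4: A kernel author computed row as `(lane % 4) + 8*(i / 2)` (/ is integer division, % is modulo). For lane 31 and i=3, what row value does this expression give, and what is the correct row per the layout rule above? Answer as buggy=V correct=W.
buggy=11 correct=15

`(lane % 4) + 8*(i / 2)`[31,3]⇒11
lane 31⇒31/4=7, 31 mod 4=3
i=3  r:7+8⇒15  c:2·3+1⇒7
row: 11 vs 15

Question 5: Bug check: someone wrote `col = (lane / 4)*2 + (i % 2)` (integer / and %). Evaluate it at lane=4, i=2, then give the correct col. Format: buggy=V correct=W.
buggy=2 correct=0

`(lane / 4)*2 + (i % 2)`[4,2]->2
lane 4: gid=1 (4/4), tid=0 (4%4)
i=2: r=1+8=9, c=0*2+0=0
col: 2 vs 0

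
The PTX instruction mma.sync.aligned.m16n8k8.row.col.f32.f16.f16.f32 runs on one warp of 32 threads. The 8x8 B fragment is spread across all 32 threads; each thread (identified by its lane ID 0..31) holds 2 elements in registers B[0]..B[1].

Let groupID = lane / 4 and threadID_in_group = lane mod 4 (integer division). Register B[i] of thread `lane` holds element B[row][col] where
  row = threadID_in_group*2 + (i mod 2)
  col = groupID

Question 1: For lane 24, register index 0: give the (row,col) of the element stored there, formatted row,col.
lane 24: gid=6 (24/4), tid=0 (24%4)
i=0: r=0*2+0=0, c=gid=6

0,6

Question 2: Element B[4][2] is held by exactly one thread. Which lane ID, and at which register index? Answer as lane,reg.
10,0

c=2⇒gr=2  r=4⇒th=2,odd=0
L=2*4+2=10  i=0=0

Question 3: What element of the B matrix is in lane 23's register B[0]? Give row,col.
23: g=5,t=3
[0] (3*2+0,5) = (6,5)

6,5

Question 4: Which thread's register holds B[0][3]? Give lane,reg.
12,0

c=3⇒gr=3  r=0⇒th=0,odd=0
L=3*4+0=12  i=0=0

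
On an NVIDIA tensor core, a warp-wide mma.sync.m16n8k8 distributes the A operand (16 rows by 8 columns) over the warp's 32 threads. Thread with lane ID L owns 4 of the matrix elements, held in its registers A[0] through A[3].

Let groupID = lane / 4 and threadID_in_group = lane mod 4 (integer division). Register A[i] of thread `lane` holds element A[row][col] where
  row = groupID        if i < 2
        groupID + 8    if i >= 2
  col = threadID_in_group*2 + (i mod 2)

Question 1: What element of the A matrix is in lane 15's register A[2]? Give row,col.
11,6

lane 15⇒15/4=3, 15 mod 4=3
i=2  r:3+8⇒11  c:2·3+0⇒6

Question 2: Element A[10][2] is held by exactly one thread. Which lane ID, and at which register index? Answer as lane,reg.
r:10=>grp=2,rB=1  c:2=>tig=1,lo=0
L=2*4+1=9  i=1*2+0=2

9,2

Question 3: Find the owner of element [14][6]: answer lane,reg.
r=14⇒gr=6,Rb=1  c=6⇒th=3,odd=0
L=6*4+3=27  i=1*2+0=2

27,2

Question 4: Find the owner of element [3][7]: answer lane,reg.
r=3->g=3,rb=0  c=7->t=3,b0=1
L=3*4+3=15  i=0*2+1=1

15,1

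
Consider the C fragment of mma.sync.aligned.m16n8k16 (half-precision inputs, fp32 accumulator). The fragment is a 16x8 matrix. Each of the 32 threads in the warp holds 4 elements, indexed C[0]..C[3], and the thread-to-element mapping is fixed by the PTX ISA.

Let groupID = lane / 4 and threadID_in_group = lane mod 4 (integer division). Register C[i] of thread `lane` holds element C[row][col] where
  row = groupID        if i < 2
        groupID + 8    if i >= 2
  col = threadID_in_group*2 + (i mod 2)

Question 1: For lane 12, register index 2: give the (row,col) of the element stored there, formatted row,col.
L=12=>grp=12>>2=3, tig=12&3=0
[2]=>row 3+8=11  col 0·2+0=0

11,0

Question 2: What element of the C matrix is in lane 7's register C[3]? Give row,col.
9,7

7: G=1,T=3
[3] (1+8,3*2+1) = (9,7)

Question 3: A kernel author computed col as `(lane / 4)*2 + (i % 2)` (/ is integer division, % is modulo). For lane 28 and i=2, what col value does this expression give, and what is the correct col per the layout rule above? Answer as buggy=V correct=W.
buggy=14 correct=0

`(lane / 4)*2 + (i % 2)`[28,2]=>14
28: grp=7,tig=0
[2] (7+8,0*2+0) = (15,0)
col: 14 vs 0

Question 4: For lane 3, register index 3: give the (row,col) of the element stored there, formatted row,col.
lane 3->3/4=0, 3 mod 4=3
i=3  r:0+8->8  c:2·3+1->7

8,7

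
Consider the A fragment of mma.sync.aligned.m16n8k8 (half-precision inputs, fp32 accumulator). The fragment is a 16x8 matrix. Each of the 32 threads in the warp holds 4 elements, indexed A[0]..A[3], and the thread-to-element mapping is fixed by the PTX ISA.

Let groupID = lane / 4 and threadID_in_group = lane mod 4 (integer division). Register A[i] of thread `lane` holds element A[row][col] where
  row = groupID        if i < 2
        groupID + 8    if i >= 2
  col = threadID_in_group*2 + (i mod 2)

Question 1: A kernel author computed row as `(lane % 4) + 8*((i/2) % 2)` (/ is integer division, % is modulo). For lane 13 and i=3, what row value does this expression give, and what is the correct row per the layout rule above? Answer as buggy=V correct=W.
`(lane % 4) + 8*((i/2) % 2)`[13,3]⇒9
13: gr=3,th=1
[3] (3+8,1*2+1) = (11,3)
row: 9 vs 11

buggy=9 correct=11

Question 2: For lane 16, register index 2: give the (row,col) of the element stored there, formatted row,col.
12,0

lane 16: grp=4 (16/4), tig=0 (16%4)
i=2: r=4+8=12, c=0*2+0=0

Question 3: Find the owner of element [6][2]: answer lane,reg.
r:6=>grp=6,rB=0  c:2=>tig=1,lo=0
L=6*4+1=25  i=0*2+0=0

25,0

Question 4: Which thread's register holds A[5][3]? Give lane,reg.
r=5→G=5,rhi=0  c=3→T=1,p=1
L=5*4+1=21  i=0*2+1=1

21,1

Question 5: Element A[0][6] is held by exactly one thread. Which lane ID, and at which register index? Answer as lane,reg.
r=0→G=0,rhi=0  c=6→T=3,p=0
L=0*4+3=3  i=0*2+0=0

3,0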